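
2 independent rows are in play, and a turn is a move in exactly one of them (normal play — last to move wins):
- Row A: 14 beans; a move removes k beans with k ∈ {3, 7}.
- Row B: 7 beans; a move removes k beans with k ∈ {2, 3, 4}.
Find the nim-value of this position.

Grundy values for row A (subtraction set {3, 7}):
k:     0  1  2  3  4  5  6  7  8  9 10 11 12 13 14
g(k):  0  0  0  1  1  1  0  2  2  1  0  0  0  1  1
So g(14) = 1.
For row B, compute g(0), g(1), … with moves {2, 3, 4}:
g(0) = mex{} = 0
g(1) = mex{} = 0
g(2) = mex{0} = 1
g(3) = mex{0} = 1
g(4) = mex{0,1} = 2
g(5) = mex{0,1} = 2
g(6) = mex{1,2} = 0
g(7) = mex{1,2} = 0
So g(7) = 0.
By the Sprague-Grundy theorem, the Grundy value of a sum of independent games is the XOR of the component values.
Combined value = 1 XOR 0 = 1.

1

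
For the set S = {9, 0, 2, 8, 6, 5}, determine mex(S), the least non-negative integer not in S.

1

0 is in the set but 1 is not, so the mex is 1.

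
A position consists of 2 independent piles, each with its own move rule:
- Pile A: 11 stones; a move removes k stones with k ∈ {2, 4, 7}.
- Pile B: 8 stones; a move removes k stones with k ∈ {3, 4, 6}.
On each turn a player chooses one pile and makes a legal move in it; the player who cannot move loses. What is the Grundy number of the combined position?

Grundy values for pile A (subtraction set {2, 4, 7}):
k:     0  1  2  3  4  5  6  7  8  9 10 11
g(k):  0  0  1  1  2  2  0  3  1  0  2  1
So g(11) = 1.
Build the Grundy sequence for pile B with g(k) = mex{g(k−s) : s ∈ {3, 4, 6}, s ≤ k}:
k:     0  1  2  3  4  5  6  7  8
g(k):  0  0  0  1  1  1  2  2  2
So g(8) = 2.
The value of a disjunctive sum is the nim-sum of the parts.
Combined value = 1 XOR 2 = 3.

3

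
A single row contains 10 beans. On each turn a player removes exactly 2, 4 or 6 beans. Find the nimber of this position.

1

Build the Grundy sequence with g(k) = mex{g(k−s) : s ∈ {2, 4, 6}, s ≤ k}:
k:     0  1  2  3  4  5  6  7  8  9 10
g(k):  0  0  1  1  2  2  3  3  0  0  1
So g(10) = 1.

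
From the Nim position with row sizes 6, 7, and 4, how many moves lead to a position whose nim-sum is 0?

Bitwise XOR of the heap sizes:
  110  (6)
  111  (7)
  100  (4)
  ---
  101  (5)
The overall nim-sum is X = 5. A row of size p has a winning move iff p XOR X < p (reduce it to p XOR X).
  6: 6 XOR 5 = 3 < 6 — winning move (to 3).
  7: 7 XOR 5 = 2 < 7 — winning move (to 2).
  4: 4 XOR 5 = 1 < 4 — winning move (to 1).
That gives 3 winning moves.

3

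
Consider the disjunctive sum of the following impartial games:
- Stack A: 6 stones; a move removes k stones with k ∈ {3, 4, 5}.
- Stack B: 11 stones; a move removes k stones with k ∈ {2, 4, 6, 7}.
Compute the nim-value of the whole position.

3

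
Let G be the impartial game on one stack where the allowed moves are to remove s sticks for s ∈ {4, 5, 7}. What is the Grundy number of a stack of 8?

2

Grundy values for subtraction set {4, 5, 7}:
k:     0  1  2  3  4  5  6  7  8
g(k):  0  0  0  0  1  1  1  1  2
So g(8) = 2.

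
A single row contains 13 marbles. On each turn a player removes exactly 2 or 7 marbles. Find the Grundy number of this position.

Grundy values for subtraction set {2, 7}:
g(0) = mex{} = 0
g(1) = mex{} = 0
g(2) = mex{0} = 1
g(3) = mex{0} = 1
g(4) = mex{1} = 0
g(5) = mex{1} = 0
g(6) = mex{0} = 1
g(7) = mex{0} = 1
g(8) = mex{0,1} = 2
g(9) = mex{1} = 0
g(10) = mex{1,2} = 0
g(11) = mex{0} = 1
g(12) = mex{0} = 1
g(13) = mex{1} = 0
So g(13) = 0.

0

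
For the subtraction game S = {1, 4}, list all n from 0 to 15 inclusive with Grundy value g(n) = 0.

Grundy values for subtraction set {1, 4}:
k:     0  1  2  3  4  5  6  7  8  9 10 11 12 13 14 15
g(k):  0  1  0  1  2  0  1  0  1  2  0  1  0  1  2  0
The P-positions (g = 0) in 0..15 are 0, 2, 5, 7, 10, 12, 15.

0, 2, 5, 7, 10, 12, 15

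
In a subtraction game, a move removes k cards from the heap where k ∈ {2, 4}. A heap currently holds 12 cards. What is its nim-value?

0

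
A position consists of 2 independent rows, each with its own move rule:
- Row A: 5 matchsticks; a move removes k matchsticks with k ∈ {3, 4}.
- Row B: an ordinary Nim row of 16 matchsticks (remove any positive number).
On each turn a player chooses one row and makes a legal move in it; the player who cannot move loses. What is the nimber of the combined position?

17

Build the Grundy sequence for row A with g(k) = mex{g(k−s) : s ∈ {3, 4}, s ≤ k}:
g(0) = mex{} = 0
g(1) = mex{} = 0
g(2) = mex{} = 0
g(3) = mex{0} = 1
g(4) = mex{0} = 1
g(5) = mex{0} = 1
So g(5) = 1.
Row B is a plain Nim row of size 16, so its Grundy value is 16.
The value of a disjunctive sum is the nim-sum of the parts.
Combined value = 1 XOR 16 = 17.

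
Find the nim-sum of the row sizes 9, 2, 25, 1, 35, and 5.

53

Nim-sum: 9 ⊕ 2 ⊕ 25 ⊕ 1 ⊕ 35 ⊕ 5 = 53.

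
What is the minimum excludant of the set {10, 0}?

0 is in the set but 1 is not, so the mex is 1.

1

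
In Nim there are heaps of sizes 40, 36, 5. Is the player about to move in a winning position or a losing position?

Write each in binary and XOR column by column:
  101000  (40)
  100100  (36)
  000101  (5)
  ------
  001001  (9)
The nim-sum is 9 ≠ 0, so this is an N-position: the player to move can win.

Winning position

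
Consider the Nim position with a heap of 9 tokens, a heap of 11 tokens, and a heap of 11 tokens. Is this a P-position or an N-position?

N-position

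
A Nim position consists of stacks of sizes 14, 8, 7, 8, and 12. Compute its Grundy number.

5

Compute the nim-sum pairwise:
14 ^ 8 = 6
6 ^ 7 = 1
1 ^ 8 = 9
9 ^ 12 = 5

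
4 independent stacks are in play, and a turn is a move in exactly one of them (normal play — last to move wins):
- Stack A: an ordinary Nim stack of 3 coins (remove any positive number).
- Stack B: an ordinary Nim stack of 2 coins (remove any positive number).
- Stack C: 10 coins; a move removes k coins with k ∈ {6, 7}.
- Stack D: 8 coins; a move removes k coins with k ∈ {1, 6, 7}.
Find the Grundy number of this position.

Stack A is a plain Nim stack of size 3, so its Grundy value is 3.
Stack B is a plain Nim stack of size 2, so its Grundy value is 2.
Grundy values for stack C (subtraction set {6, 7}):
g(0) = mex{} = 0
g(1) = mex{} = 0
g(2) = mex{} = 0
g(3) = mex{} = 0
g(4) = mex{} = 0
g(5) = mex{} = 0
g(6) = mex{0} = 1
g(7) = mex{0} = 1
g(8) = mex{0} = 1
g(9) = mex{0} = 1
g(10) = mex{0} = 1
So g(10) = 1.
For stack D, compute g(0), g(1), … with moves {1, 6, 7}:
k:     0  1  2  3  4  5  6  7  8
g(k):  0  1  0  1  0  1  2  3  2
So g(8) = 2.
By the Sprague-Grundy theorem, the Grundy value of a sum of independent games is the XOR of the component values.
Combined value = 3 XOR 2 XOR 1 XOR 2 = 2.

2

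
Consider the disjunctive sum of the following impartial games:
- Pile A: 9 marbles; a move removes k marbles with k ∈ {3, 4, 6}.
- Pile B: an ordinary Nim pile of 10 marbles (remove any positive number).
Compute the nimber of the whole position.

For pile A, compute g(0), g(1), … with moves {3, 4, 6}:
g(0) = mex{} = 0
g(1) = mex{} = 0
g(2) = mex{} = 0
g(3) = mex{0} = 1
g(4) = mex{0} = 1
g(5) = mex{0} = 1
g(6) = mex{0,1} = 2
g(7) = mex{0,1} = 2
g(8) = mex{0,1} = 2
g(9) = mex{1,2} = 0
So g(9) = 0.
Pile B is a plain Nim pile of size 10, so its Grundy value is 10.
By the Sprague-Grundy theorem, the Grundy value of a sum of independent games is the XOR of the component values.
Combined value = 0 ⊕ 10 = 10.

10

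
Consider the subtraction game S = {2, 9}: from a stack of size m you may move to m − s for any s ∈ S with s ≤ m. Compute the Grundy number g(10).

1

Build the Grundy sequence with g(k) = mex{g(k−s) : s ∈ {2, 9}, s ≤ k}:
g(0) = mex{} = 0
g(1) = mex{} = 0
g(2) = mex{0} = 1
g(3) = mex{0} = 1
g(4) = mex{1} = 0
g(5) = mex{1} = 0
g(6) = mex{0} = 1
g(7) = mex{0} = 1
g(8) = mex{1} = 0
g(9) = mex{0,1} = 2
g(10) = mex{0} = 1
So g(10) = 1.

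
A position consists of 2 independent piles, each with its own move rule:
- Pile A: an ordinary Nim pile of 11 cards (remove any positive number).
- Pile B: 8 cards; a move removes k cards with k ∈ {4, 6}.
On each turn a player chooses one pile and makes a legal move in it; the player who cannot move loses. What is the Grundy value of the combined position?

Pile A is a plain Nim pile of size 11, so its Grundy value is 11.
For pile B, compute g(0), g(1), … with moves {4, 6}:
g(0) = mex{} = 0
g(1) = mex{} = 0
g(2) = mex{} = 0
g(3) = mex{} = 0
g(4) = mex{0} = 1
g(5) = mex{0} = 1
g(6) = mex{0} = 1
g(7) = mex{0} = 1
g(8) = mex{0,1} = 2
So g(8) = 2.
The value of a disjunctive sum is the nim-sum of the parts.
Combined value = 11 XOR 2 = 9.

9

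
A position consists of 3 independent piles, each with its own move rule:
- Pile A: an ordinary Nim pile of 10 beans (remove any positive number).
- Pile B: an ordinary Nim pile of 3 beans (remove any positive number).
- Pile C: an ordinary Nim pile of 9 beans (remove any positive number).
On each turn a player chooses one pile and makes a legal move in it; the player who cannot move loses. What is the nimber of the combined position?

0

Pile A is a plain Nim pile of size 10, so its Grundy value is 10.
Pile B is a plain Nim pile of size 3, so its Grundy value is 3.
Pile C is a plain Nim pile of size 9, so its Grundy value is 9.
By the Sprague-Grundy theorem, the Grundy value of a sum of independent games is the XOR of the component values.
Combined value = 10 XOR 3 XOR 9 = 0.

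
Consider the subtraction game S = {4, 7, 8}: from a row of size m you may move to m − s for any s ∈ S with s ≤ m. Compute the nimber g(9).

Grundy values for subtraction set {4, 7, 8}:
k:     0  1  2  3  4  5  6  7  8  9
g(k):  0  0  0  0  1  1  1  1  2  2
So g(9) = 2.

2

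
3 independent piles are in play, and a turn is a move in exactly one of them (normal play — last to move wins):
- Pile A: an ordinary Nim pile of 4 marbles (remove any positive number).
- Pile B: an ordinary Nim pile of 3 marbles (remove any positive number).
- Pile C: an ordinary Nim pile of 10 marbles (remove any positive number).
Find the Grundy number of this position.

13

Pile A is a plain Nim pile of size 4, so its Grundy value is 4.
Pile B is a plain Nim pile of size 3, so its Grundy value is 3.
Pile C is a plain Nim pile of size 10, so its Grundy value is 10.
By the Sprague-Grundy theorem, the Grundy value of a sum of independent games is the XOR of the component values.
Combined value = 4 XOR 3 XOR 10 = 13.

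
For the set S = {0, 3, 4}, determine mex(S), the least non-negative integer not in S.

0 is in the set but 1 is not, so the mex is 1.

1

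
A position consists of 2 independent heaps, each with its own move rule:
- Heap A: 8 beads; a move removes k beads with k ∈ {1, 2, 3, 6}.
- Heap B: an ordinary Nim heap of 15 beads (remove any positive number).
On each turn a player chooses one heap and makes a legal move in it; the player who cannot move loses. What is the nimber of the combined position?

15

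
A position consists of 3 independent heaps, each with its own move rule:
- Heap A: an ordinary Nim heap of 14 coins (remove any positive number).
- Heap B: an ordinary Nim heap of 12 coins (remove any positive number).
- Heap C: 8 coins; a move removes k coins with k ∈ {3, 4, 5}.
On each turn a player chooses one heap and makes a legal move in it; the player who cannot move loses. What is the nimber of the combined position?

Heap A is a plain Nim heap of size 14, so its Grundy value is 14.
Heap B is a plain Nim heap of size 12, so its Grundy value is 12.
Grundy values for heap C (subtraction set {3, 4, 5}):
k:     0  1  2  3  4  5  6  7  8
g(k):  0  0  0  1  1  1  2  2  0
So g(8) = 0.
The value of a disjunctive sum is the nim-sum of the parts.
Combined value = 14 ⊕ 12 ⊕ 0 = 2.

2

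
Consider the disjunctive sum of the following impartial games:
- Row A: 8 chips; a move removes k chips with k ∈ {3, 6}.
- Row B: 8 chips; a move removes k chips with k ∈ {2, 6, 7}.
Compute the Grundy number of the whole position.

For row A, compute g(0), g(1), … with moves {3, 6}:
k:     0  1  2  3  4  5  6  7  8
g(k):  0  0  0  1  1  1  2  2  2
So g(8) = 2.
Grundy values for row B (subtraction set {2, 6, 7}):
k:     0  1  2  3  4  5  6  7  8
g(k):  0  0  1  1  0  0  1  1  2
So g(8) = 2.
The value of a disjunctive sum is the nim-sum of the parts.
Combined value = 2 ⊕ 2 = 0.

0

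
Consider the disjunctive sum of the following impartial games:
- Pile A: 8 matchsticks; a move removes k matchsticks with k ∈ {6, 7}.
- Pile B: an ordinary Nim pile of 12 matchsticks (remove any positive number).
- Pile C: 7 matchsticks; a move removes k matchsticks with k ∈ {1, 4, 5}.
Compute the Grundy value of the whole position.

For pile A, compute g(0), g(1), … with moves {6, 7}:
g(0) = mex{} = 0
g(1) = mex{} = 0
g(2) = mex{} = 0
g(3) = mex{} = 0
g(4) = mex{} = 0
g(5) = mex{} = 0
g(6) = mex{0} = 1
g(7) = mex{0} = 1
g(8) = mex{0} = 1
So g(8) = 1.
Pile B is a plain Nim pile of size 12, so its Grundy value is 12.
Grundy values for pile C (subtraction set {1, 4, 5}):
k:     0  1  2  3  4  5  6  7
g(k):  0  1  0  1  2  3  2  3
So g(7) = 3.
By the Sprague-Grundy theorem, the Grundy value of a sum of independent games is the XOR of the component values.
Combined value = 1 ⊕ 12 ⊕ 3 = 14.

14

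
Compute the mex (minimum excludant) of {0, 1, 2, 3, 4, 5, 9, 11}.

6

The values 0, 1, 2, 3, 4, 5 are all present; 6 is the first non-negative integer missing from the set.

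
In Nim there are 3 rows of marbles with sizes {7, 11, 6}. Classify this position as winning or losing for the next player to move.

Nim-sum: 7 ^ 11 ^ 6 = 10.
The nim-sum is 10 ≠ 0, so this is an N-position: the player to move can win.

Winning position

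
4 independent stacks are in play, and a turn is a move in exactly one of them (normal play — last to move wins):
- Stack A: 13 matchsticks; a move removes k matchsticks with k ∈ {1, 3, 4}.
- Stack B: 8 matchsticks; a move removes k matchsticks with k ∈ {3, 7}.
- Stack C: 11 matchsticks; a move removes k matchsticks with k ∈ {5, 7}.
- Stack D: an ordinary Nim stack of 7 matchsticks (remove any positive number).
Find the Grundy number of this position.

For stack A, compute g(0), g(1), … with moves {1, 3, 4}:
g(0) = mex{} = 0
g(1) = mex{0} = 1
g(2) = mex{1} = 0
g(3) = mex{0} = 1
g(4) = mex{0,1} = 2
g(5) = mex{0,1,2} = 3
g(6) = mex{0,1,3} = 2
g(7) = mex{1,2} = 0
g(8) = mex{0,2,3} = 1
g(9) = mex{1,2,3} = 0
g(10) = mex{0,2} = 1
g(11) = mex{0,1} = 2
g(12) = mex{0,1,2} = 3
g(13) = mex{0,1,3} = 2
So g(13) = 2.
Build the Grundy sequence for stack B with g(k) = mex{g(k−s) : s ∈ {3, 7}, s ≤ k}:
k:     0  1  2  3  4  5  6  7  8
g(k):  0  0  0  1  1  1  0  2  2
So g(8) = 2.
Build the Grundy sequence for stack C with g(k) = mex{g(k−s) : s ∈ {5, 7}, s ≤ k}:
g(0) = mex{} = 0
g(1) = mex{} = 0
g(2) = mex{} = 0
g(3) = mex{} = 0
g(4) = mex{} = 0
g(5) = mex{0} = 1
g(6) = mex{0} = 1
g(7) = mex{0} = 1
g(8) = mex{0} = 1
g(9) = mex{0} = 1
g(10) = mex{0,1} = 2
g(11) = mex{0,1} = 2
So g(11) = 2.
Stack D is a plain Nim stack of size 7, so its Grundy value is 7.
By the Sprague-Grundy theorem, the Grundy value of a sum of independent games is the XOR of the component values.
Combined value = 2 XOR 2 XOR 2 XOR 7 = 5.

5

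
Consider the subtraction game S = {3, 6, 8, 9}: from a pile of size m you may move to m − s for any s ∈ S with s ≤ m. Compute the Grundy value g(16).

1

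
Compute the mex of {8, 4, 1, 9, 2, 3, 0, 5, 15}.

6

The values 0, 1, 2, 3, 4, 5 are all present; 6 is the first non-negative integer missing from the set.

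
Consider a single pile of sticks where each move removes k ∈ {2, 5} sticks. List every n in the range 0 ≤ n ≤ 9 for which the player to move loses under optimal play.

Build the Grundy sequence with g(k) = mex{g(k−s) : s ∈ {2, 5}, s ≤ k}:
g(0) = mex{} = 0
g(1) = mex{} = 0
g(2) = mex{0} = 1
g(3) = mex{0} = 1
g(4) = mex{1} = 0
g(5) = mex{0,1} = 2
g(6) = mex{0} = 1
g(7) = mex{1,2} = 0
g(8) = mex{1} = 0
g(9) = mex{0} = 1
The P-positions (g = 0) in 0..9 are 0, 1, 4, 7, 8.

0, 1, 4, 7, 8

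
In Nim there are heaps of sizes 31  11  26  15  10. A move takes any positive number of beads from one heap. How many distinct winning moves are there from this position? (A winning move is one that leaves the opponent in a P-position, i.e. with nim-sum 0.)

5

Bitwise XOR of the heap sizes:
  11111  (31)
  01011  (11)
  11010  (26)
  01111  (15)
  01010  (10)
  -----
  01011  (11)
The overall nim-sum is X = 11. A heap of size p has a winning move iff p XOR X < p (reduce it to p XOR X).
  31: 31 XOR 11 = 20 < 31 — winning move (to 20).
  11: 11 XOR 11 = 0 < 11 — winning move (to 0).
  26: 26 XOR 11 = 17 < 26 — winning move (to 17).
  15: 15 XOR 11 = 4 < 15 — winning move (to 4).
  10: 10 XOR 11 = 1 < 10 — winning move (to 1).
That gives 5 winning moves.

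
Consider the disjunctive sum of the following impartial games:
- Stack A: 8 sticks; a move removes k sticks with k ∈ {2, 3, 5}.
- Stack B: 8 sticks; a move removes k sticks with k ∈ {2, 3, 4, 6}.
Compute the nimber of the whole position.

0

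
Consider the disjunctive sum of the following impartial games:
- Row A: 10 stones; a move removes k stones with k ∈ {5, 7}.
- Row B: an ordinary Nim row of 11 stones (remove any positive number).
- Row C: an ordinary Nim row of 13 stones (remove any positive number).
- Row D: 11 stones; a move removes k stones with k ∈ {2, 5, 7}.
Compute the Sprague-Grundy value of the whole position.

7

Build the Grundy sequence for row A with g(k) = mex{g(k−s) : s ∈ {5, 7}, s ≤ k}:
k:     0  1  2  3  4  5  6  7  8  9 10
g(k):  0  0  0  0  0  1  1  1  1  1  2
So g(10) = 2.
Row B is a plain Nim row of size 11, so its Grundy value is 11.
Row C is a plain Nim row of size 13, so its Grundy value is 13.
Grundy values for row D (subtraction set {2, 5, 7}):
k:     0  1  2  3  4  5  6  7  8  9 10 11
g(k):  0  0  1  1  0  2  1  3  2  2  0  3
So g(11) = 3.
The value of a disjunctive sum is the nim-sum of the parts.
Combined value = 2 ⊕ 11 ⊕ 13 ⊕ 3 = 7.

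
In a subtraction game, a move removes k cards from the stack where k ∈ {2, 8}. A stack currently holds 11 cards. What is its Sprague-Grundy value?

0

Build the Grundy sequence with g(k) = mex{g(k−s) : s ∈ {2, 8}, s ≤ k}:
g(0) = mex{} = 0
g(1) = mex{} = 0
g(2) = mex{0} = 1
g(3) = mex{0} = 1
g(4) = mex{1} = 0
g(5) = mex{1} = 0
g(6) = mex{0} = 1
g(7) = mex{0} = 1
g(8) = mex{0,1} = 2
g(9) = mex{0,1} = 2
g(10) = mex{1,2} = 0
g(11) = mex{1,2} = 0
So g(11) = 0.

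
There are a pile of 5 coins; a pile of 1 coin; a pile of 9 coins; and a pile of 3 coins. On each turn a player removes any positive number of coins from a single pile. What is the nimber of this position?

14

Write each in binary and XOR column by column:
  0101  (5)
  0001  (1)
  1001  (9)
  0011  (3)
  ----
  1110  (14)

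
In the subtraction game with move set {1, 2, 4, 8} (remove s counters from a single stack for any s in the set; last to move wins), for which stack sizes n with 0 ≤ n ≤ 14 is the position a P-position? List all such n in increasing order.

0, 3, 6, 9, 12

Compute g(0), g(1), … for moves {1, 2, 4, 8}:
g(0) = mex{} = 0
g(1) = mex{0} = 1
g(2) = mex{0,1} = 2
g(3) = mex{1,2} = 0
g(4) = mex{0,2} = 1
g(5) = mex{0,1} = 2
g(6) = mex{1,2} = 0
g(7) = mex{0,2} = 1
g(8) = mex{0,1} = 2
g(9) = mex{1,2} = 0
g(10) = mex{0,2} = 1
g(11) = mex{0,1} = 2
g(12) = mex{1,2} = 0
g(13) = mex{0,2} = 1
g(14) = mex{0,1} = 2
The P-positions (g = 0) in 0..14 are 0, 3, 6, 9, 12.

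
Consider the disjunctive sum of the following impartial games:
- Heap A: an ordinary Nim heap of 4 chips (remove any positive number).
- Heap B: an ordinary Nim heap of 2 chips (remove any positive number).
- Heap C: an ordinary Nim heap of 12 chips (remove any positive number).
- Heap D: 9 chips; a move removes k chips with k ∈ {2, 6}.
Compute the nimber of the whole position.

10

Heap A is a plain Nim heap of size 4, so its Grundy value is 4.
Heap B is a plain Nim heap of size 2, so its Grundy value is 2.
Heap C is a plain Nim heap of size 12, so its Grundy value is 12.
Build the Grundy sequence for heap D with g(k) = mex{g(k−s) : s ∈ {2, 6}, s ≤ k}:
k:     0  1  2  3  4  5  6  7  8  9
g(k):  0  0  1  1  0  0  1  1  0  0
So g(9) = 0.
By the Sprague-Grundy theorem, the Grundy value of a sum of independent games is the XOR of the component values.
Combined value = 4 ⊕ 2 ⊕ 12 ⊕ 0 = 10.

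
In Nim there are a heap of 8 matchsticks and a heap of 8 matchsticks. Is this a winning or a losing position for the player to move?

Losing position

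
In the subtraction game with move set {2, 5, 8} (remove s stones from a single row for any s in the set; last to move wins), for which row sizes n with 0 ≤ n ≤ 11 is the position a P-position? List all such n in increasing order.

Grundy values for subtraction set {2, 5, 8}:
k:     0  1  2  3  4  5  6  7  8  9 10 11
g(k):  0  0  1  1  0  2  1  0  2  1  0  0
The P-positions (g = 0) in 0..11 are 0, 1, 4, 7, 10, 11.

0, 1, 4, 7, 10, 11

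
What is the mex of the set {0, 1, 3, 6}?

2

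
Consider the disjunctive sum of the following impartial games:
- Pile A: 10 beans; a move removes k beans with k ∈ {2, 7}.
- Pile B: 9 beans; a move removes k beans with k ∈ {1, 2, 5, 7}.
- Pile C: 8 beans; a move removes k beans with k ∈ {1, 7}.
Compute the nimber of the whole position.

Build the Grundy sequence for pile A with g(k) = mex{g(k−s) : s ∈ {2, 7}, s ≤ k}:
g(0) = mex{} = 0
g(1) = mex{} = 0
g(2) = mex{0} = 1
g(3) = mex{0} = 1
g(4) = mex{1} = 0
g(5) = mex{1} = 0
g(6) = mex{0} = 1
g(7) = mex{0} = 1
g(8) = mex{0,1} = 2
g(9) = mex{1} = 0
g(10) = mex{1,2} = 0
So g(10) = 0.
Grundy values for pile B (subtraction set {1, 2, 5, 7}):
g(0) = mex{} = 0
g(1) = mex{0} = 1
g(2) = mex{0,1} = 2
g(3) = mex{1,2} = 0
g(4) = mex{0,2} = 1
g(5) = mex{0,1} = 2
g(6) = mex{1,2} = 0
g(7) = mex{0,2} = 1
g(8) = mex{0,1} = 2
g(9) = mex{1,2} = 0
So g(9) = 0.
For pile C, compute g(0), g(1), … with moves {1, 7}:
g(0) = mex{} = 0
g(1) = mex{0} = 1
g(2) = mex{1} = 0
g(3) = mex{0} = 1
g(4) = mex{1} = 0
g(5) = mex{0} = 1
g(6) = mex{1} = 0
g(7) = mex{0} = 1
g(8) = mex{1} = 0
So g(8) = 0.
By the Sprague-Grundy theorem, the Grundy value of a sum of independent games is the XOR of the component values.
Combined value = 0 ⊕ 0 ⊕ 0 = 0.

0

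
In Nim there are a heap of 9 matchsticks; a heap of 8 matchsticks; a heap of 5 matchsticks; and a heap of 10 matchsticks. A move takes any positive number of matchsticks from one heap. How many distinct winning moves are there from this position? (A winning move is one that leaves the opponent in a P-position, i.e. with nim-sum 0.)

3

Write each in binary and XOR column by column:
  1001  (9)
  1000  (8)
  0101  (5)
  1010  (10)
  ----
  1110  (14)
The overall nim-sum is X = 14. A heap of size p has a winning move iff p XOR X < p (reduce it to p XOR X).
  9: 9 XOR 14 = 7 < 9 — winning move (to 7).
  8: 8 XOR 14 = 6 < 8 — winning move (to 6).
  5: 5 XOR 14 = 11 ≥ 5 — no move.
  10: 10 XOR 14 = 4 < 10 — winning move (to 4).
That gives 3 winning moves.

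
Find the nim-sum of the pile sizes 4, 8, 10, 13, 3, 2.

10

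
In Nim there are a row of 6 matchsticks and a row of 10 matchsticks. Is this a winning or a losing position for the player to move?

Winning position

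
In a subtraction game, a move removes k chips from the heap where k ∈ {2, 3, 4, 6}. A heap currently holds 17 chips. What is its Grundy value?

0

Build the Grundy sequence with g(k) = mex{g(k−s) : s ∈ {2, 3, 4, 6}, s ≤ k}:
k:     0  1  2  3  4  5  6  7  8  9 10 11 12 13 14 15 16 17
g(k):  0  0  1  1  2  2  3  3  0  0  1  1  2  2  3  3  0  0
So g(17) = 0.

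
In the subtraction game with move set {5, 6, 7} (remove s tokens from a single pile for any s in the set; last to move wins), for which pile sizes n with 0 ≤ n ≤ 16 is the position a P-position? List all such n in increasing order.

Build the Grundy sequence with g(k) = mex{g(k−s) : s ∈ {5, 6, 7}, s ≤ k}:
k:     0  1  2  3  4  5  6  7  8  9 10 11 12 13 14 15 16
g(k):  0  0  0  0  0  1  1  1  1  1  2  2  0  0  0  0  0
The P-positions (g = 0) in 0..16 are 0, 1, 2, 3, 4, 12, 13, 14, 15, 16.

0, 1, 2, 3, 4, 12, 13, 14, 15, 16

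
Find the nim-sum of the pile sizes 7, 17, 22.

Compute the nim-sum pairwise:
7 XOR 17 = 22
22 XOR 22 = 0

0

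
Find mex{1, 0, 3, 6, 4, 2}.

The values 0, 1, 2, 3, 4 are all present; 5 is the first non-negative integer missing from the set.

5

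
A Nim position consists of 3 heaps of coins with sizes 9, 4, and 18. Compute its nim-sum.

31

Nim-sum: 9 ^ 4 ^ 18 = 31.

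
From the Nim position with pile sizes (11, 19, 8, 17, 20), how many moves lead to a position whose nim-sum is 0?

3

Compute the nim-sum pairwise:
11 ^ 19 = 24
24 ^ 8 = 16
16 ^ 17 = 1
1 ^ 20 = 21
The overall nim-sum is X = 21. A pile of size p has a winning move iff p XOR X < p (reduce it to p XOR X).
  11: 11 XOR 21 = 30 ≥ 11 — no move.
  19: 19 XOR 21 = 6 < 19 — winning move (to 6).
  8: 8 XOR 21 = 29 ≥ 8 — no move.
  17: 17 XOR 21 = 4 < 17 — winning move (to 4).
  20: 20 XOR 21 = 1 < 20 — winning move (to 1).
That gives 3 winning moves.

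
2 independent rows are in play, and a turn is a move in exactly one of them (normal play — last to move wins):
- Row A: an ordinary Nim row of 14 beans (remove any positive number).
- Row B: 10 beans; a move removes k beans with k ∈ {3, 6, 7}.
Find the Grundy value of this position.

14

Row A is a plain Nim row of size 14, so its Grundy value is 14.
Grundy values for row B (subtraction set {3, 6, 7}):
k:     0  1  2  3  4  5  6  7  8  9 10
g(k):  0  0  0  1  1  1  2  2  2  3  0
So g(10) = 0.
The value of a disjunctive sum is the nim-sum of the parts.
Combined value = 14 XOR 0 = 14.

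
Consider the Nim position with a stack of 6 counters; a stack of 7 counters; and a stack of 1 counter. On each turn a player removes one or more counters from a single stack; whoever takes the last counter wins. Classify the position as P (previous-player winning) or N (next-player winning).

P-position

Write each in binary and XOR column by column:
  110  (6)
  111  (7)
  001  (1)
  ---
  000  (0)
The nim-sum is 0, so this is a P-position: the player to move is in a losing position under optimal play.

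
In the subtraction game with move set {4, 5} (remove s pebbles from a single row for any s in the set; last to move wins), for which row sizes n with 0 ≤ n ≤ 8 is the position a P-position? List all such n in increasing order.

0, 1, 2, 3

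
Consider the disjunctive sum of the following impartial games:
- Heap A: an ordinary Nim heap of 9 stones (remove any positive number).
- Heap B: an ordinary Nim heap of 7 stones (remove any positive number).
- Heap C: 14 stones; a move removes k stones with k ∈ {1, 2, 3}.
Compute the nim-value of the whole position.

Heap A is a plain Nim heap of size 9, so its Grundy value is 9.
Heap B is a plain Nim heap of size 7, so its Grundy value is 7.
Build the Grundy sequence for heap C with g(k) = mex{g(k−s) : s ∈ {1, 2, 3}, s ≤ k}:
k:     0  1  2  3  4  5  6  7  8  9 10 11 12 13 14
g(k):  0  1  2  3  0  1  2  3  0  1  2  3  0  1  2
So g(14) = 2.
By the Sprague-Grundy theorem, the Grundy value of a sum of independent games is the XOR of the component values.
Combined value = 9 ⊕ 7 ⊕ 2 = 12.

12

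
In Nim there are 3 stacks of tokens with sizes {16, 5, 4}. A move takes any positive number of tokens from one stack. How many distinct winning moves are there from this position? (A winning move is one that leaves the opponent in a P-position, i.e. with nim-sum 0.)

Bitwise XOR of the heap sizes:
  10000  (16)
  00101  (5)
  00100  (4)
  -----
  10001  (17)
The overall nim-sum is X = 17. A stack of size p has a winning move iff p XOR X < p (reduce it to p XOR X).
  16: 16 XOR 17 = 1 < 16 — winning move (to 1).
  5: 5 XOR 17 = 20 ≥ 5 — no move.
  4: 4 XOR 17 = 21 ≥ 4 — no move.
That gives 1 winning move.

1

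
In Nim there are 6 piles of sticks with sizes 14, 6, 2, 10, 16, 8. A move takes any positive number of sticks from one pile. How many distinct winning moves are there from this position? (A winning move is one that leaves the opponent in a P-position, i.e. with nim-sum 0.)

1

Nim-sum: 14 ^ 6 ^ 2 ^ 10 ^ 16 ^ 8 = 24.
The overall nim-sum is X = 24. A pile of size p has a winning move iff p XOR X < p (reduce it to p XOR X).
  14: 14 XOR 24 = 22 ≥ 14 — no move.
  6: 6 XOR 24 = 30 ≥ 6 — no move.
  2: 2 XOR 24 = 26 ≥ 2 — no move.
  10: 10 XOR 24 = 18 ≥ 10 — no move.
  16: 16 XOR 24 = 8 < 16 — winning move (to 8).
  8: 8 XOR 24 = 16 ≥ 8 — no move.
That gives 1 winning move.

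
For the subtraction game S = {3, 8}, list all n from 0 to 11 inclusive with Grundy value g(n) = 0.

Grundy values for subtraction set {3, 8}:
g(0) = mex{} = 0
g(1) = mex{} = 0
g(2) = mex{} = 0
g(3) = mex{0} = 1
g(4) = mex{0} = 1
g(5) = mex{0} = 1
g(6) = mex{1} = 0
g(7) = mex{1} = 0
g(8) = mex{0,1} = 2
g(9) = mex{0} = 1
g(10) = mex{0} = 1
g(11) = mex{1,2} = 0
The P-positions (g = 0) in 0..11 are 0, 1, 2, 6, 7, 11.

0, 1, 2, 6, 7, 11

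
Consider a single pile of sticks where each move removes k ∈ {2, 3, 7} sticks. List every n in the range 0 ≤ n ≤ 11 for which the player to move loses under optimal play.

0, 1, 5, 6, 10, 11

Grundy values for subtraction set {2, 3, 7}:
g(0) = mex{} = 0
g(1) = mex{} = 0
g(2) = mex{0} = 1
g(3) = mex{0} = 1
g(4) = mex{0,1} = 2
g(5) = mex{1} = 0
g(6) = mex{1,2} = 0
g(7) = mex{0,2} = 1
g(8) = mex{0} = 1
g(9) = mex{0,1} = 2
g(10) = mex{1} = 0
g(11) = mex{1,2} = 0
The P-positions (g = 0) in 0..11 are 0, 1, 5, 6, 10, 11.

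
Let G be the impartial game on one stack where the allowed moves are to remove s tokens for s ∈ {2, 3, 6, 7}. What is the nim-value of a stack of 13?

2

Compute g(0), g(1), … for moves {2, 3, 6, 7}:
g(0) = mex{} = 0
g(1) = mex{} = 0
g(2) = mex{0} = 1
g(3) = mex{0} = 1
g(4) = mex{0,1} = 2
g(5) = mex{1} = 0
g(6) = mex{0,1,2} = 3
g(7) = mex{0,2} = 1
g(8) = mex{0,1,3} = 2
g(9) = mex{1,3} = 0
g(10) = mex{1,2} = 0
g(11) = mex{0,2} = 1
g(12) = mex{0,3} = 1
g(13) = mex{0,1,3} = 2
So g(13) = 2.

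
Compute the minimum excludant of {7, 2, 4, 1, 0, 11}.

3

The values 0, 1, 2 are all present; 3 is the first non-negative integer missing from the set.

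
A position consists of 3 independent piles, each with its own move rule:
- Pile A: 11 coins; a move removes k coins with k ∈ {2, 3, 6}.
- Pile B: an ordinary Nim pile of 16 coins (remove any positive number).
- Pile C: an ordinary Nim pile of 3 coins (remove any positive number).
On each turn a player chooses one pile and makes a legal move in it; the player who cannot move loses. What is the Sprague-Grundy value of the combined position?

18

Build the Grundy sequence for pile A with g(k) = mex{g(k−s) : s ∈ {2, 3, 6}, s ≤ k}:
k:     0  1  2  3  4  5  6  7  8  9 10 11
g(k):  0  0  1  1  2  0  3  1  2  0  0  1
So g(11) = 1.
Pile B is a plain Nim pile of size 16, so its Grundy value is 16.
Pile C is a plain Nim pile of size 3, so its Grundy value is 3.
The value of a disjunctive sum is the nim-sum of the parts.
Combined value = 1 XOR 16 XOR 3 = 18.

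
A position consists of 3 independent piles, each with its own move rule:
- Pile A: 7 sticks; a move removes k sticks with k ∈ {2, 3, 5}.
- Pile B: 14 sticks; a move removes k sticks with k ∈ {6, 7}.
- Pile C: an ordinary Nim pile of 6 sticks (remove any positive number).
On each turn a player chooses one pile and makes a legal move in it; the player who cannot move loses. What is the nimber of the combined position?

Grundy values for pile A (subtraction set {2, 3, 5}):
k:     0  1  2  3  4  5  6  7
g(k):  0  0  1  1  2  2  3  0
So g(7) = 0.
For pile B, compute g(0), g(1), … with moves {6, 7}:
g(0) = mex{} = 0
g(1) = mex{} = 0
g(2) = mex{} = 0
g(3) = mex{} = 0
g(4) = mex{} = 0
g(5) = mex{} = 0
g(6) = mex{0} = 1
g(7) = mex{0} = 1
g(8) = mex{0} = 1
g(9) = mex{0} = 1
g(10) = mex{0} = 1
g(11) = mex{0} = 1
g(12) = mex{0,1} = 2
g(13) = mex{1} = 0
g(14) = mex{1} = 0
So g(14) = 0.
Pile C is a plain Nim pile of size 6, so its Grundy value is 6.
By the Sprague-Grundy theorem, the Grundy value of a sum of independent games is the XOR of the component values.
Combined value = 0 ⊕ 0 ⊕ 6 = 6.

6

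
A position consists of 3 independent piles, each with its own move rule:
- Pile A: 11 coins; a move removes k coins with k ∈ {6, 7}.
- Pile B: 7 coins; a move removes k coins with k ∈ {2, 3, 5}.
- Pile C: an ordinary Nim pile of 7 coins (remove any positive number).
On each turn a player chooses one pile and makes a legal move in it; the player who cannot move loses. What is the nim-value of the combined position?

6

Build the Grundy sequence for pile A with g(k) = mex{g(k−s) : s ∈ {6, 7}, s ≤ k}:
g(0) = mex{} = 0
g(1) = mex{} = 0
g(2) = mex{} = 0
g(3) = mex{} = 0
g(4) = mex{} = 0
g(5) = mex{} = 0
g(6) = mex{0} = 1
g(7) = mex{0} = 1
g(8) = mex{0} = 1
g(9) = mex{0} = 1
g(10) = mex{0} = 1
g(11) = mex{0} = 1
So g(11) = 1.
Build the Grundy sequence for pile B with g(k) = mex{g(k−s) : s ∈ {2, 3, 5}, s ≤ k}:
k:     0  1  2  3  4  5  6  7
g(k):  0  0  1  1  2  2  3  0
So g(7) = 0.
Pile C is a plain Nim pile of size 7, so its Grundy value is 7.
By the Sprague-Grundy theorem, the Grundy value of a sum of independent games is the XOR of the component values.
Combined value = 1 XOR 0 XOR 7 = 6.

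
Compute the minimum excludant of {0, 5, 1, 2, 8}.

3

The values 0, 1, 2 are all present; 3 is the first non-negative integer missing from the set.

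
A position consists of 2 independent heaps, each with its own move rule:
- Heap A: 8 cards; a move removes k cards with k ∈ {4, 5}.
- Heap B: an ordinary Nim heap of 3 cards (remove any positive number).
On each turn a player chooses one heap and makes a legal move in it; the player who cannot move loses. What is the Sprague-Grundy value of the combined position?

1

Build the Grundy sequence for heap A with g(k) = mex{g(k−s) : s ∈ {4, 5}, s ≤ k}:
g(0) = mex{} = 0
g(1) = mex{} = 0
g(2) = mex{} = 0
g(3) = mex{} = 0
g(4) = mex{0} = 1
g(5) = mex{0} = 1
g(6) = mex{0} = 1
g(7) = mex{0} = 1
g(8) = mex{0,1} = 2
So g(8) = 2.
Heap B is a plain Nim heap of size 3, so its Grundy value is 3.
The value of a disjunctive sum is the nim-sum of the parts.
Combined value = 2 ⊕ 3 = 1.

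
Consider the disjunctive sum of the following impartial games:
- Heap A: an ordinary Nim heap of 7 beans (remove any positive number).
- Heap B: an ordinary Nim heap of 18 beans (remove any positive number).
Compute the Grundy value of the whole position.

21

Heap A is a plain Nim heap of size 7, so its Grundy value is 7.
Heap B is a plain Nim heap of size 18, so its Grundy value is 18.
The value of a disjunctive sum is the nim-sum of the parts.
Combined value = 7 XOR 18 = 21.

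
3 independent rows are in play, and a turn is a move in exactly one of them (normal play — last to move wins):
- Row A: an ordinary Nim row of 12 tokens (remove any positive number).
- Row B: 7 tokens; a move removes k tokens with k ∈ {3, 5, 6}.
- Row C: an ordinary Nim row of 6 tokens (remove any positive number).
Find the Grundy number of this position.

8

Row A is a plain Nim row of size 12, so its Grundy value is 12.
Build the Grundy sequence for row B with g(k) = mex{g(k−s) : s ∈ {3, 5, 6}, s ≤ k}:
g(0) = mex{} = 0
g(1) = mex{} = 0
g(2) = mex{} = 0
g(3) = mex{0} = 1
g(4) = mex{0} = 1
g(5) = mex{0} = 1
g(6) = mex{0,1} = 2
g(7) = mex{0,1} = 2
So g(7) = 2.
Row C is a plain Nim row of size 6, so its Grundy value is 6.
By the Sprague-Grundy theorem, the Grundy value of a sum of independent games is the XOR of the component values.
Combined value = 12 XOR 2 XOR 6 = 8.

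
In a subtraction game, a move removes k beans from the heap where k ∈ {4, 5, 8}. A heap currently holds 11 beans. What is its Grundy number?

Build the Grundy sequence with g(k) = mex{g(k−s) : s ∈ {4, 5, 8}, s ≤ k}:
k:     0  1  2  3  4  5  6  7  8  9 10 11
g(k):  0  0  0  0  1  1  1  1  2  2  2  2
So g(11) = 2.

2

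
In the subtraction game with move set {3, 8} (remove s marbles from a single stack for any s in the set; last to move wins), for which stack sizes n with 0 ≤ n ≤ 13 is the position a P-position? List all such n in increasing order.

0, 1, 2, 6, 7, 11, 12, 13

Build the Grundy sequence with g(k) = mex{g(k−s) : s ∈ {3, 8}, s ≤ k}:
k:     0  1  2  3  4  5  6  7  8  9 10 11 12 13
g(k):  0  0  0  1  1  1  0  0  2  1  1  0  0  0
The P-positions (g = 0) in 0..13 are 0, 1, 2, 6, 7, 11, 12, 13.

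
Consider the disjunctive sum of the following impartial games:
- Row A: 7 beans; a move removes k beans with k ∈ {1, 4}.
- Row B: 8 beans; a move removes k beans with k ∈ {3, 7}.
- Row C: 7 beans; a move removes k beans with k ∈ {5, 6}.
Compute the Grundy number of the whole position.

Build the Grundy sequence for row A with g(k) = mex{g(k−s) : s ∈ {1, 4}, s ≤ k}:
g(0) = mex{} = 0
g(1) = mex{0} = 1
g(2) = mex{1} = 0
g(3) = mex{0} = 1
g(4) = mex{0,1} = 2
g(5) = mex{1,2} = 0
g(6) = mex{0} = 1
g(7) = mex{1} = 0
So g(7) = 0.
Grundy values for row B (subtraction set {3, 7}):
k:     0  1  2  3  4  5  6  7  8
g(k):  0  0  0  1  1  1  0  2  2
So g(8) = 2.
Grundy values for row C (subtraction set {5, 6}):
g(0) = mex{} = 0
g(1) = mex{} = 0
g(2) = mex{} = 0
g(3) = mex{} = 0
g(4) = mex{} = 0
g(5) = mex{0} = 1
g(6) = mex{0} = 1
g(7) = mex{0} = 1
So g(7) = 1.
By the Sprague-Grundy theorem, the Grundy value of a sum of independent games is the XOR of the component values.
Combined value = 0 ⊕ 2 ⊕ 1 = 3.

3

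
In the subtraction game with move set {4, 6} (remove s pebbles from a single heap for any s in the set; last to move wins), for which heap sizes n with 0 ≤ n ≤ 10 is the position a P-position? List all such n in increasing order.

0, 1, 2, 3, 10

Build the Grundy sequence with g(k) = mex{g(k−s) : s ∈ {4, 6}, s ≤ k}:
g(0) = mex{} = 0
g(1) = mex{} = 0
g(2) = mex{} = 0
g(3) = mex{} = 0
g(4) = mex{0} = 1
g(5) = mex{0} = 1
g(6) = mex{0} = 1
g(7) = mex{0} = 1
g(8) = mex{0,1} = 2
g(9) = mex{0,1} = 2
g(10) = mex{1} = 0
The P-positions (g = 0) in 0..10 are 0, 1, 2, 3, 10.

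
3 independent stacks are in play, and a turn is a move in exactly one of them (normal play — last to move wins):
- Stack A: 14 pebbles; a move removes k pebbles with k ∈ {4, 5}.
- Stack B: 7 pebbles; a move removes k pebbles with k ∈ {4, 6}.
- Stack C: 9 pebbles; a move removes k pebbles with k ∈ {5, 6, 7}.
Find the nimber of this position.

1

Grundy values for stack A (subtraction set {4, 5}):
k:     0  1  2  3  4  5  6  7  8  9 10 11 12 13 14
g(k):  0  0  0  0  1  1  1  1  2  0  0  0  0  1  1
So g(14) = 1.
Grundy values for stack B (subtraction set {4, 6}):
g(0) = mex{} = 0
g(1) = mex{} = 0
g(2) = mex{} = 0
g(3) = mex{} = 0
g(4) = mex{0} = 1
g(5) = mex{0} = 1
g(6) = mex{0} = 1
g(7) = mex{0} = 1
So g(7) = 1.
Grundy values for stack C (subtraction set {5, 6, 7}):
g(0) = mex{} = 0
g(1) = mex{} = 0
g(2) = mex{} = 0
g(3) = mex{} = 0
g(4) = mex{} = 0
g(5) = mex{0} = 1
g(6) = mex{0} = 1
g(7) = mex{0} = 1
g(8) = mex{0} = 1
g(9) = mex{0} = 1
So g(9) = 1.
By the Sprague-Grundy theorem, the Grundy value of a sum of independent games is the XOR of the component values.
Combined value = 1 XOR 1 XOR 1 = 1.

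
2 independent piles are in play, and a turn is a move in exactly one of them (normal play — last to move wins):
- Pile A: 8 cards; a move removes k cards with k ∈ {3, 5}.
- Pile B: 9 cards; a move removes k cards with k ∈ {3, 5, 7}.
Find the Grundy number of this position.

3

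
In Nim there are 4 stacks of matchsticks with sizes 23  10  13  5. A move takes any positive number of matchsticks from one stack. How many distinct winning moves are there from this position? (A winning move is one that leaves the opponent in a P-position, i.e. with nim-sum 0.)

1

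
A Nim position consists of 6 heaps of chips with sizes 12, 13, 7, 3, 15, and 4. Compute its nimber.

Compute the nim-sum pairwise:
12 XOR 13 = 1
1 XOR 7 = 6
6 XOR 3 = 5
5 XOR 15 = 10
10 XOR 4 = 14

14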